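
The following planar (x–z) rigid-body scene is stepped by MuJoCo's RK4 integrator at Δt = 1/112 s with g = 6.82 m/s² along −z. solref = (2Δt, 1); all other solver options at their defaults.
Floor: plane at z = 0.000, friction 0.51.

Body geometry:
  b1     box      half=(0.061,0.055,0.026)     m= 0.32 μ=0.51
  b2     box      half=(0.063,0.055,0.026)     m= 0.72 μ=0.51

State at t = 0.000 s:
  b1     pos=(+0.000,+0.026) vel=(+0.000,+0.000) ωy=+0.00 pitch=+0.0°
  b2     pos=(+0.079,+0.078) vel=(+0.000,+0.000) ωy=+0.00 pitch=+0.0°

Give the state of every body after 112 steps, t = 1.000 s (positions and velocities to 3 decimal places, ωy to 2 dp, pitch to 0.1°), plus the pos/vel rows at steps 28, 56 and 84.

State at t = 1.000 s:
  b1     pos=(-0.001,+0.026) vel=(-0.001,+0.000) ωy=+0.00 pitch=+0.0°
  b2     pos=(+0.090,+0.060) vel=(+0.000,+0.000) ωy=-0.01 pitch=+39.7°

Key-timestep trajectory:
   step    t(s)  b1.x    b1.z    b1.vx   b1.vz   b2.x    b2.z    b2.vx   b2.vz 
     28  0.2500   +0.000  +0.026  +0.000  +0.000   +0.093  +0.061  -0.070  -0.020
     56  0.5000   -0.001  +0.026  -0.001  +0.000   +0.090  +0.060  +0.000  +0.000
     84  0.7500   -0.001  +0.026  -0.001  +0.000   +0.090  +0.060  +0.000  +0.000


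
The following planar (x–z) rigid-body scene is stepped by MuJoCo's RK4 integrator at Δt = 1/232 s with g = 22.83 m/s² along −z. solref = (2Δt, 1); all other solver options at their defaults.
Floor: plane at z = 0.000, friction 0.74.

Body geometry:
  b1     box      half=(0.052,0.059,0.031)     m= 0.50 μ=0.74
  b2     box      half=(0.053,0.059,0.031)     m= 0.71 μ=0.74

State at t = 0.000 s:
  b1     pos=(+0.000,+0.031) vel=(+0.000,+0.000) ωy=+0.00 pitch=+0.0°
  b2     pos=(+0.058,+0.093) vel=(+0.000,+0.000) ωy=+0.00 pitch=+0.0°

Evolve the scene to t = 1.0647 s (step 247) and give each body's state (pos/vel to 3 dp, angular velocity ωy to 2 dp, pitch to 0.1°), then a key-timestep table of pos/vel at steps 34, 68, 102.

State at t = 1.0647 s:
  b1     pos=(+0.000,+0.031) vel=(+0.000,+0.000) ωy=+0.00 pitch=+0.0°
  b2     pos=(+0.192,+0.031) vel=(+0.000,+0.000) ωy=+0.00 pitch=+180.0°

Key-timestep trajectory:
   step    t(s)  b1.x    b1.z    b1.vx   b1.vz   b2.x    b2.z    b2.vx   b2.vz 
     34  0.1466   +0.000  +0.031  +0.000  +0.001   +0.084  +0.070  +0.333  -0.766
     68  0.2931   +0.000  +0.031  +0.000  +0.000   +0.134  +0.061  +0.126  +0.008
    102  0.4397   +0.000  +0.031  +0.000  +0.000   +0.159  +0.057  +0.364  -0.132


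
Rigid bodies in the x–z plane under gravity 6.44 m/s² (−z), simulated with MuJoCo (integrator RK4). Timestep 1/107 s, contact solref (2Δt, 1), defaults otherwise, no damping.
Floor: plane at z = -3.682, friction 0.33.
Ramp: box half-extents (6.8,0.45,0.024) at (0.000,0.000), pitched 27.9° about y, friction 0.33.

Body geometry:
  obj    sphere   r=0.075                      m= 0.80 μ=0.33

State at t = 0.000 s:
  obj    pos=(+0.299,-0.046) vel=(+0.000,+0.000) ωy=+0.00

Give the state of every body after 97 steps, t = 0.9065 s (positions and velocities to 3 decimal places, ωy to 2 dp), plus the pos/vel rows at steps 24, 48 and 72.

State at t = 0.9065 s:
  obj    pos=(+1.081,-0.460) vel=(+1.725,-0.913) ωy=+26.01

Key-timestep trajectory:
   step    t(s)  obj.x    obj.z    obj.vx   obj.vz 
     24  0.2243   +0.347  -0.072  +0.427  -0.226
     48  0.4486   +0.490  -0.148  +0.853  -0.452
     72  0.6729   +0.730  -0.274  +1.280  -0.678


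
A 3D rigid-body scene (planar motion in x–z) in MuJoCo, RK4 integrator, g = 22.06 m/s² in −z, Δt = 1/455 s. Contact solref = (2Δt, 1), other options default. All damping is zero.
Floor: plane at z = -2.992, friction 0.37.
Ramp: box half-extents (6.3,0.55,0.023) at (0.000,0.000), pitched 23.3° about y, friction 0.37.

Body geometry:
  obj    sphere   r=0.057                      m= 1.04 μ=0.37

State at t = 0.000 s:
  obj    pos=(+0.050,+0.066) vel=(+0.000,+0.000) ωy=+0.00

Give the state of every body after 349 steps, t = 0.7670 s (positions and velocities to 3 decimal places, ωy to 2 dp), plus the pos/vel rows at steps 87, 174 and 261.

State at t = 0.7670 s:
  obj    pos=(+1.734,-0.660) vel=(+4.391,-1.891) ωy=+83.86

Key-timestep trajectory:
   step    t(s)  obj.x    obj.z    obj.vx   obj.vz 
     87  0.1912   +0.155  +0.021  +1.095  -0.471
    174  0.3824   +0.469  -0.115  +2.189  -0.943
    261  0.5736   +0.992  -0.340  +3.284  -1.414


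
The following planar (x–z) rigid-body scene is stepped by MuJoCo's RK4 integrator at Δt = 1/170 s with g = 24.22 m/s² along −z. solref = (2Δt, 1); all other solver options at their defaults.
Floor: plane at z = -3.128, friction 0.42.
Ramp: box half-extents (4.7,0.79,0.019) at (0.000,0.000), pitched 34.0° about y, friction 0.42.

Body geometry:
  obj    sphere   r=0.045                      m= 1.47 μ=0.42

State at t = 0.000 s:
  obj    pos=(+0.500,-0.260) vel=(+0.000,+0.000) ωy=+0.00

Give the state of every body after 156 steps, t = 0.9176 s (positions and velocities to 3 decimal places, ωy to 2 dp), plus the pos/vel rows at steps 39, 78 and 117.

State at t = 0.9176 s:
  obj    pos=(+3.877,-2.538) vel=(+7.359,-4.963) ωy=+197.25

Key-timestep trajectory:
   step    t(s)  obj.x    obj.z    obj.vx   obj.vz 
     39  0.2294   +0.711  -0.403  +1.840  -1.241
     78  0.4588   +1.344  -0.830  +3.680  -2.482
    117  0.6882   +2.399  -1.541  +5.519  -3.723


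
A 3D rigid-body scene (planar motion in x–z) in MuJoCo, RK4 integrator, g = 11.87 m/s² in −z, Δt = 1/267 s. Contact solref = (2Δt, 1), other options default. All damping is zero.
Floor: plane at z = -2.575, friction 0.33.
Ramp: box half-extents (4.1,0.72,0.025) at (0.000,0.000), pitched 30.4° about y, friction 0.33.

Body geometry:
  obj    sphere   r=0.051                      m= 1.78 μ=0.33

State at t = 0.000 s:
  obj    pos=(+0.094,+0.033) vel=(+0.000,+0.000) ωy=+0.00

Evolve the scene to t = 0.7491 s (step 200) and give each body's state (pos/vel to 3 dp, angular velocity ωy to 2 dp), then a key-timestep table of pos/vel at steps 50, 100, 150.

State at t = 0.7491 s:
  obj    pos=(+1.132,-0.576) vel=(+2.772,-1.626) ωy=+63.01

Key-timestep trajectory:
   step    t(s)  obj.x    obj.z    obj.vx   obj.vz 
     50  0.1873   +0.159  -0.005  +0.693  -0.407
    100  0.3745   +0.354  -0.119  +1.386  -0.813
    150  0.5618   +0.678  -0.310  +2.079  -1.220


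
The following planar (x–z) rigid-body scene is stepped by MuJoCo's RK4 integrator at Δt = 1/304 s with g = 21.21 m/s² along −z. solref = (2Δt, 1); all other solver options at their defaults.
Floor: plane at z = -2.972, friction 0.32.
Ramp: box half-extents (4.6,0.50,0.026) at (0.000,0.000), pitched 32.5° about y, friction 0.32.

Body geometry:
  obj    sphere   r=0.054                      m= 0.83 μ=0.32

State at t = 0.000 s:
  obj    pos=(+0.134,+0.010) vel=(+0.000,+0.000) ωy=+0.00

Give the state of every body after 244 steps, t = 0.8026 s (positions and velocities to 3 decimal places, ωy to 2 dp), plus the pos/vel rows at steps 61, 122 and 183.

State at t = 0.8026 s:
  obj    pos=(+2.345,-1.399) vel=(+5.510,-3.511) ωy=+120.97

Key-timestep trajectory:
   step    t(s)  obj.x    obj.z    obj.vx   obj.vz 
     61  0.2007   +0.272  -0.079  +1.378  -0.878
    122  0.4013   +0.687  -0.343  +2.755  -1.755
    183  0.6020   +1.378  -0.783  +4.133  -2.633


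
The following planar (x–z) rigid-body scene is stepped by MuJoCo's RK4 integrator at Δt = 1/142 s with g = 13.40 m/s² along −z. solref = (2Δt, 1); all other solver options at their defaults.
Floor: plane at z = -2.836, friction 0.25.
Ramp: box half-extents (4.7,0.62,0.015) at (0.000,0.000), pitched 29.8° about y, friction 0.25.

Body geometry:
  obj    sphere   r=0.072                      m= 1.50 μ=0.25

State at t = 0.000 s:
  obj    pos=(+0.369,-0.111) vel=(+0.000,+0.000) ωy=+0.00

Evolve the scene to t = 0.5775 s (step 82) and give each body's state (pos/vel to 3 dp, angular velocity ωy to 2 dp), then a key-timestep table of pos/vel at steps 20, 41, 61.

State at t = 0.5775 s:
  obj    pos=(+1.058,-0.505) vel=(+2.384,-1.365) ωy=+38.13

Key-timestep trajectory:
   step    t(s)  obj.x    obj.z    obj.vx   obj.vz 
     20  0.1408   +0.410  -0.135  +0.582  -0.333
     41  0.2887   +0.541  -0.210  +1.192  -0.683
     61  0.4296   +0.750  -0.329  +1.774  -1.016


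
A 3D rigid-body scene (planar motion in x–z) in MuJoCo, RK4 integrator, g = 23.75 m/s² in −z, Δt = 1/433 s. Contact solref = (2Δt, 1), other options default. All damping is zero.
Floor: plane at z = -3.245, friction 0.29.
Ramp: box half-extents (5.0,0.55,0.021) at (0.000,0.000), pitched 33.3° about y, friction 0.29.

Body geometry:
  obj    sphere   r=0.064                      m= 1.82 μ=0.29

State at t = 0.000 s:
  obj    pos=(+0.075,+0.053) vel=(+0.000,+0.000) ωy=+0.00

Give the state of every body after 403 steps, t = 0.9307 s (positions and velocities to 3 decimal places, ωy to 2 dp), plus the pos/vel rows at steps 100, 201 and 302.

State at t = 0.9307 s:
  obj    pos=(+3.447,-2.162) vel=(+7.245,-4.759) ωy=+135.43

Key-timestep trajectory:
   step    t(s)  obj.x    obj.z    obj.vx   obj.vz 
    100  0.2309   +0.283  -0.084  +1.798  -1.181
    201  0.4642   +0.914  -0.498  +3.614  -2.374
    302  0.6975   +1.968  -1.191  +5.430  -3.567


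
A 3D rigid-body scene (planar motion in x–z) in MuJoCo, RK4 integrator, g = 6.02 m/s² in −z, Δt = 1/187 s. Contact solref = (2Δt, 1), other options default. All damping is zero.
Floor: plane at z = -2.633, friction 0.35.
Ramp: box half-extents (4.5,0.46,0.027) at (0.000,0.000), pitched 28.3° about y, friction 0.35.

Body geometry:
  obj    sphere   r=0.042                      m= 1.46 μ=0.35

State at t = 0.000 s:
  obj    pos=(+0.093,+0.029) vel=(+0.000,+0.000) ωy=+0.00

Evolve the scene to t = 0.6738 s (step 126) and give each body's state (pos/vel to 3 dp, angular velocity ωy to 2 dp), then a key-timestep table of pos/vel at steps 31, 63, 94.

State at t = 0.6738 s:
  obj    pos=(+0.500,-0.191) vel=(+1.209,-0.651) ωy=+32.69

Key-timestep trajectory:
   step    t(s)  obj.x    obj.z    obj.vx   obj.vz 
     31  0.1658   +0.118  +0.015  +0.298  -0.160
     63  0.3369   +0.195  -0.026  +0.605  -0.326
     94  0.5027   +0.320  -0.094  +0.902  -0.486


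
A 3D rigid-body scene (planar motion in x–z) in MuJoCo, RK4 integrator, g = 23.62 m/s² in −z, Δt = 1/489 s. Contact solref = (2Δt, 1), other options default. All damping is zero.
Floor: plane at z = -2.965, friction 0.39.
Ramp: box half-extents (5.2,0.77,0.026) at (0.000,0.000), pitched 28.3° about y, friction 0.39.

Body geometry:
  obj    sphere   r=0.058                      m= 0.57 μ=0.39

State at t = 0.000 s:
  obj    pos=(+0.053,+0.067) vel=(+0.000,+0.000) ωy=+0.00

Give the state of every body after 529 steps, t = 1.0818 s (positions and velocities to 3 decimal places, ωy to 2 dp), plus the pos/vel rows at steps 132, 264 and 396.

State at t = 1.0818 s:
  obj    pos=(+4.174,-2.152) vel=(+7.619,-4.102) ωy=+149.18

Key-timestep trajectory:
   step    t(s)  obj.x    obj.z    obj.vx   obj.vz 
    132  0.2699   +0.310  -0.071  +1.901  -1.024
    264  0.5399   +1.079  -0.486  +3.802  -2.047
    396  0.8098   +2.362  -1.177  +5.703  -3.071


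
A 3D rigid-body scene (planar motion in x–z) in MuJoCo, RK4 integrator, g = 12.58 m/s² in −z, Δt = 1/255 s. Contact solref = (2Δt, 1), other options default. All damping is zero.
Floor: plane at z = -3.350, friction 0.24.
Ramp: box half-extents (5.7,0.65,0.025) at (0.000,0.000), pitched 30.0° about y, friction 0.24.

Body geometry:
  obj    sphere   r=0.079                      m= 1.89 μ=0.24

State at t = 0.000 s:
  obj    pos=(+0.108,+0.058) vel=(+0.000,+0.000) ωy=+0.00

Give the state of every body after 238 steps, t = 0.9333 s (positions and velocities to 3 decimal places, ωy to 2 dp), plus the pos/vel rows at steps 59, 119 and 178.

State at t = 0.9333 s:
  obj    pos=(+1.803,-0.921) vel=(+3.632,-2.097) ωy=+53.07

Key-timestep trajectory:
   step    t(s)  obj.x    obj.z    obj.vx   obj.vz 
     59  0.2314   +0.212  -0.002  +0.901  -0.520
    119  0.4667   +0.532  -0.187  +1.816  -1.048
    178  0.6980   +1.056  -0.490  +2.716  -1.568


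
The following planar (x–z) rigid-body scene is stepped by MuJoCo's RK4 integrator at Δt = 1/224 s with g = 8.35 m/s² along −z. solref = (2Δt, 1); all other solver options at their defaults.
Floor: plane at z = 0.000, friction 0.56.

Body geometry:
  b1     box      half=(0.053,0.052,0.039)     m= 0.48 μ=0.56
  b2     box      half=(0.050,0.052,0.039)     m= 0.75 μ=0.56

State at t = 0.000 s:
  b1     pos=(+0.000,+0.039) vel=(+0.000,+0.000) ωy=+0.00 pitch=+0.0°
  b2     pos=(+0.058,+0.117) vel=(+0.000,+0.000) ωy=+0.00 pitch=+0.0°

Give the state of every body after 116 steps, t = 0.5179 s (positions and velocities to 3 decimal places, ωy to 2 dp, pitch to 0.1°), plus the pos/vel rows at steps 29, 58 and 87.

State at t = 0.5179 s:
  b1     pos=(+0.000,+0.039) vel=(+0.000,+0.000) ωy=+0.00 pitch=+0.0°
  b2     pos=(+0.106,+0.050) vel=(-0.002,+0.002) ωy=-0.05 pitch=+90.0°

Key-timestep trajectory:
   step    t(s)  b1.x    b1.z    b1.vx   b1.vz   b2.x    b2.z    b2.vx   b2.vz 
     29  0.1295   +0.000  +0.039  +0.000  +0.000   +0.063  +0.116  +0.095  -0.026
     58  0.2589   +0.000  +0.039  +0.000  +0.000   +0.086  +0.099  +0.246  -0.350
     87  0.3884   +0.000  +0.039  +0.000  +0.000   +0.110  +0.053  +0.009  +0.018


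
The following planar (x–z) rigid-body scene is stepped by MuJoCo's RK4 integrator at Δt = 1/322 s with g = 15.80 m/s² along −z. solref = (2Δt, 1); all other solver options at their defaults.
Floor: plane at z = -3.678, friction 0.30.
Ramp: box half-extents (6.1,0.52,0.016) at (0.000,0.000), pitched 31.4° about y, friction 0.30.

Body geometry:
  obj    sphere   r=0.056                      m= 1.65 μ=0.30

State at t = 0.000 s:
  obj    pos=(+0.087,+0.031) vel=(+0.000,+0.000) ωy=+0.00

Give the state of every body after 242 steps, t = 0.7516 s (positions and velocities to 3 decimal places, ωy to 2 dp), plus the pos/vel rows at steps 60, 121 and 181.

State at t = 0.7516 s:
  obj    pos=(+1.505,-0.834) vel=(+3.772,-2.303) ωy=+78.90

Key-timestep trajectory:
   step    t(s)  obj.x    obj.z    obj.vx   obj.vz 
     60  0.1863   +0.174  -0.022  +0.935  -0.571
    121  0.3758   +0.442  -0.185  +1.886  -1.151
    181  0.5621   +0.880  -0.453  +2.821  -1.722


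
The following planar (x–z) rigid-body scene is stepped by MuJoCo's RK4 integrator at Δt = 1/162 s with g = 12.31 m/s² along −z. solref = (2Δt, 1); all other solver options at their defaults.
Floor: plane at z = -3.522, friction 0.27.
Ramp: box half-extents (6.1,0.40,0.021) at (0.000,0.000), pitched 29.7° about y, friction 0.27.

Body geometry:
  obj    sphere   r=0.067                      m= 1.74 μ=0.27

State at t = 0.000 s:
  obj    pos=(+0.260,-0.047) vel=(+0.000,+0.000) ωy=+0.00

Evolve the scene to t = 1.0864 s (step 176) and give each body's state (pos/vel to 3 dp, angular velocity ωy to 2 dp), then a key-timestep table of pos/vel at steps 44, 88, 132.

State at t = 1.0864 s:
  obj    pos=(+2.494,-1.321) vel=(+4.112,-2.345) ωy=+70.63

Key-timestep trajectory:
   step    t(s)  obj.x    obj.z    obj.vx   obj.vz 
     44  0.2716   +0.400  -0.127  +1.028  -0.586
     88  0.5432   +0.819  -0.366  +2.056  -1.173
    132  0.8148   +1.517  -0.764  +3.084  -1.759


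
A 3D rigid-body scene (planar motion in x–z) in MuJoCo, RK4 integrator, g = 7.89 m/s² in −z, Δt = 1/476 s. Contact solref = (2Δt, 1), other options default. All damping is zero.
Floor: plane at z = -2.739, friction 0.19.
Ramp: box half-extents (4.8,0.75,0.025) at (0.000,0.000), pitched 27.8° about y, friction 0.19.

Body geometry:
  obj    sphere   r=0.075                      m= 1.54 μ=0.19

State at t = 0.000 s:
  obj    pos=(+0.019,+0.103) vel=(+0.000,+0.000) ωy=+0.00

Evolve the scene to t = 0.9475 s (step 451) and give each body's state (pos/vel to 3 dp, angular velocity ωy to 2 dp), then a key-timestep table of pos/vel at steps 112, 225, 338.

State at t = 0.9475 s:
  obj    pos=(+1.063,-0.447) vel=(+2.203,-1.162) ωy=+33.20

Key-timestep trajectory:
   step    t(s)  obj.x    obj.z    obj.vx   obj.vz 
    112  0.2353   +0.083  +0.069  +0.547  -0.288
    225  0.4727   +0.279  -0.034  +1.099  -0.580
    338  0.7101   +0.605  -0.206  +1.651  -0.871


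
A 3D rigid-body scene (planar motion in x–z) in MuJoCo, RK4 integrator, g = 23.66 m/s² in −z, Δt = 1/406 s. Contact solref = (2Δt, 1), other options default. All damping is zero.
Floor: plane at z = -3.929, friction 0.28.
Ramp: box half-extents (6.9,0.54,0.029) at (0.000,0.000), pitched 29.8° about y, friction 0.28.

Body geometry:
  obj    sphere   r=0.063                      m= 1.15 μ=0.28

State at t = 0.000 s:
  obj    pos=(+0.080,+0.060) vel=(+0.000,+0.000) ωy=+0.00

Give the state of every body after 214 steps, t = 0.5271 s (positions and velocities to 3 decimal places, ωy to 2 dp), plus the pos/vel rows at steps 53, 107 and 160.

State at t = 0.5271 s:
  obj    pos=(+1.093,-0.520) vel=(+3.842,-2.200) ωy=+70.26

Key-timestep trajectory:
   step    t(s)  obj.x    obj.z    obj.vx   obj.vz 
     53  0.1305   +0.142  +0.025  +0.952  -0.545
    107  0.2635   +0.333  -0.085  +1.921  -1.100
    160  0.3941   +0.646  -0.264  +2.872  -1.645


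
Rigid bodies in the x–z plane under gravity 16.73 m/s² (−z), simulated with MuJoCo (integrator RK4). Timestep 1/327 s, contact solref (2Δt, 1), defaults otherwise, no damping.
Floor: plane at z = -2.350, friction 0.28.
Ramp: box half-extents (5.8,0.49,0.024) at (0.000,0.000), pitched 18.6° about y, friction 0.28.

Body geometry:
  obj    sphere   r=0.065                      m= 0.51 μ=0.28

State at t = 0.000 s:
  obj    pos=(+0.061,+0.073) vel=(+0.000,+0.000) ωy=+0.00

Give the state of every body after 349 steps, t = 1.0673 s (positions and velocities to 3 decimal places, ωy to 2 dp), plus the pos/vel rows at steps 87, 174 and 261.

State at t = 1.0673 s:
  obj    pos=(+2.119,-0.619) vel=(+3.856,-1.298) ωy=+62.58

Key-timestep trajectory:
   step    t(s)  obj.x    obj.z    obj.vx   obj.vz 
     87  0.2661   +0.189  +0.030  +0.961  -0.323
    174  0.5321   +0.573  -0.099  +1.922  -0.647
    261  0.7982   +1.212  -0.314  +2.883  -0.970


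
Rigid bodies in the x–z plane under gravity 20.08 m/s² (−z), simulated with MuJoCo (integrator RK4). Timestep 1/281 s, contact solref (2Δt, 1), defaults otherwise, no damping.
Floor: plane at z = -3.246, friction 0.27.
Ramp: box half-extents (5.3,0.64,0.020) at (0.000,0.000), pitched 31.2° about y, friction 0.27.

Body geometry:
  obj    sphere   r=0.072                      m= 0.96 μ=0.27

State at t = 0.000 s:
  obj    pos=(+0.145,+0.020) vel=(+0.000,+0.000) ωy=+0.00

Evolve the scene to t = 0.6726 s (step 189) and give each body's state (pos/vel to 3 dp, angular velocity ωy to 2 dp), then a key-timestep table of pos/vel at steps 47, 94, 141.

State at t = 0.6726 s:
  obj    pos=(+1.583,-0.851) vel=(+4.275,-2.589) ωy=+69.39

Key-timestep trajectory:
   step    t(s)  obj.x    obj.z    obj.vx   obj.vz 
     47  0.1673   +0.234  -0.034  +1.063  -0.644
     94  0.3345   +0.501  -0.196  +2.126  -1.288
    141  0.5018   +0.945  -0.465  +3.189  -1.932


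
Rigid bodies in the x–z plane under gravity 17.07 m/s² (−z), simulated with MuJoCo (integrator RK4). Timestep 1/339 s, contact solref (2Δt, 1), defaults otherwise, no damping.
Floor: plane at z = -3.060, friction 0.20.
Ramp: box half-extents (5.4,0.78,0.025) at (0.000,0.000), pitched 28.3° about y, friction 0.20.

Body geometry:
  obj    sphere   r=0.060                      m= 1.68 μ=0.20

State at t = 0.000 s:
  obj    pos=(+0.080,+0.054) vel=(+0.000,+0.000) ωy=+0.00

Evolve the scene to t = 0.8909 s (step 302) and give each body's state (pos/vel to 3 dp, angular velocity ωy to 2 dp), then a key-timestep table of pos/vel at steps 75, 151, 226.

State at t = 0.8909 s:
  obj    pos=(+2.100,-1.034) vel=(+4.534,-2.441) ωy=+85.81

Key-timestep trajectory:
   step    t(s)  obj.x    obj.z    obj.vx   obj.vz 
     75  0.2212   +0.205  -0.014  +1.126  -0.606
    151  0.4454   +0.585  -0.218  +2.267  -1.221
    226  0.6667   +1.211  -0.556  +3.393  -1.827


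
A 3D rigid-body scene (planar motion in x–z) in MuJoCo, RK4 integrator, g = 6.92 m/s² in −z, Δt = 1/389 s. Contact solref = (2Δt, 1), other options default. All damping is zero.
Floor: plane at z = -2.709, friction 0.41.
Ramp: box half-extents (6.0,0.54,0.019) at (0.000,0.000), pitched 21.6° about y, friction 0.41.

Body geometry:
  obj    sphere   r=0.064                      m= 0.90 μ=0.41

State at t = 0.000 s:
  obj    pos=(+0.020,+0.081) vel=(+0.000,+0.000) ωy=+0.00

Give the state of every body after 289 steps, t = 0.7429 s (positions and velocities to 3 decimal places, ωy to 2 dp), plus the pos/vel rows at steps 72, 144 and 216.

State at t = 0.7429 s:
  obj    pos=(+0.487,-0.104) vel=(+1.257,-0.498) ωy=+21.12

Key-timestep trajectory:
   step    t(s)  obj.x    obj.z    obj.vx   obj.vz 
     72  0.1851   +0.049  +0.070  +0.313  -0.124
    144  0.3702   +0.136  +0.035  +0.626  -0.248
    216  0.5553   +0.281  -0.022  +0.939  -0.372


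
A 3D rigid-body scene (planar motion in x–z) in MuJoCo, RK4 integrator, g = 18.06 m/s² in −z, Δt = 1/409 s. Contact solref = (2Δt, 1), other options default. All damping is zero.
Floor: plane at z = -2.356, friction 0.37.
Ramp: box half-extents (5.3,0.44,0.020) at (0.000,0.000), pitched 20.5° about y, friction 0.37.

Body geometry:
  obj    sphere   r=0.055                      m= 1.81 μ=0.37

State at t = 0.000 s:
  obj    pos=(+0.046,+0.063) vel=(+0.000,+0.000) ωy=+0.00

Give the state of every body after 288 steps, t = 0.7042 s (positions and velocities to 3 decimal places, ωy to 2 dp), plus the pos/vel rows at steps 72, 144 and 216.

State at t = 0.7042 s:
  obj    pos=(+1.095,-0.329) vel=(+2.980,-1.114) ωy=+57.83

Key-timestep trajectory:
   step    t(s)  obj.x    obj.z    obj.vx   obj.vz 
     72  0.1760   +0.112  +0.038  +0.745  -0.279
    144  0.3521   +0.308  -0.035  +1.490  -0.557
    216  0.5281   +0.636  -0.158  +2.235  -0.836


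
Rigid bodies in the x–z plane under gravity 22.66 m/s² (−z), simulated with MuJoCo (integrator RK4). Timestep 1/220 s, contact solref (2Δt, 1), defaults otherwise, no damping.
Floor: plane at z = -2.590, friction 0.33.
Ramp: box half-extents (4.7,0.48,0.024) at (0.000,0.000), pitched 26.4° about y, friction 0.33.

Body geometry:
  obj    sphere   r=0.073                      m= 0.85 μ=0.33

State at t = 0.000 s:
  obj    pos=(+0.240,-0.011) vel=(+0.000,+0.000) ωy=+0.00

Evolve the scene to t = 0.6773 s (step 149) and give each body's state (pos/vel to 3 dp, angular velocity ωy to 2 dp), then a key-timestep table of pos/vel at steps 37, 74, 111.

State at t = 0.6773 s:
  obj    pos=(+1.719,-0.745) vel=(+4.366,-2.167) ωy=+66.76

Key-timestep trajectory:
   step    t(s)  obj.x    obj.z    obj.vx   obj.vz 
     37  0.1682   +0.331  -0.056  +1.084  -0.538
     74  0.3364   +0.605  -0.192  +2.169  -1.076
    111  0.5045   +1.061  -0.418  +3.253  -1.615


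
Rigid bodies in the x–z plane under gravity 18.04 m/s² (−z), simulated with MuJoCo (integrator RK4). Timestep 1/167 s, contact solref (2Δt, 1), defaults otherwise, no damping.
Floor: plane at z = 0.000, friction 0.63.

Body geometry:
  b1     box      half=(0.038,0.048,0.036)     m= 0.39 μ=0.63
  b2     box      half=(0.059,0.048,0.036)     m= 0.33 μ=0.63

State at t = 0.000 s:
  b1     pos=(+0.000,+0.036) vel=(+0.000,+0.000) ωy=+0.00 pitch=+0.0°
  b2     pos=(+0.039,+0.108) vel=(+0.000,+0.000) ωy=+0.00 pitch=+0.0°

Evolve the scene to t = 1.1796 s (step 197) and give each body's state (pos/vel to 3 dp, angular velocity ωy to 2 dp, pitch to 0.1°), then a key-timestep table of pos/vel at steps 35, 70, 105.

State at t = 1.1796 s:
  b1     pos=(+0.000,+0.036) vel=(+0.000,+0.000) ωy=+0.00 pitch=+0.0°
  b2     pos=(+0.091,+0.059) vel=(+0.000,+0.000) ωy=+0.00 pitch=+90.0°

Key-timestep trajectory:
   step    t(s)  b1.x    b1.z    b1.vx   b1.vz   b2.x    b2.z    b2.vx   b2.vz 
     35  0.2096   +0.000  +0.036  +0.000  +0.000   +0.050  +0.106  +0.172  -0.058
     70  0.4192   +0.000  +0.036  +0.000  +0.000   +0.113  +0.068  +0.128  +0.024
    105  0.6287   +0.000  +0.036  +0.000  +0.000   +0.089  +0.059  -0.303  -0.009


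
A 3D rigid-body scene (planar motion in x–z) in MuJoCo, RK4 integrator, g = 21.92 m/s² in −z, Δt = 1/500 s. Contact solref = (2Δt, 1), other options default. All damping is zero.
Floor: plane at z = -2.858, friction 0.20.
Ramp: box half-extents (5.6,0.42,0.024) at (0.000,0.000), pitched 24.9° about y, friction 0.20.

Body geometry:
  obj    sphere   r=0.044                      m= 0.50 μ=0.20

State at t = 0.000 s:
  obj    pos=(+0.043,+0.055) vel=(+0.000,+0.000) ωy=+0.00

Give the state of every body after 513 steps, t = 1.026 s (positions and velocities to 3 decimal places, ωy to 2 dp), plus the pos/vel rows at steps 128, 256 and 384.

State at t = 1.026 s:
  obj    pos=(+3.190,-1.406) vel=(+6.135,-2.848) ωy=+153.70

Key-timestep trajectory:
   step    t(s)  obj.x    obj.z    obj.vx   obj.vz 
    128  0.2560   +0.239  -0.036  +1.531  -0.711
    256  0.5120   +0.827  -0.309  +3.062  -1.421
    384  0.7680   +1.807  -0.764  +4.592  -2.132


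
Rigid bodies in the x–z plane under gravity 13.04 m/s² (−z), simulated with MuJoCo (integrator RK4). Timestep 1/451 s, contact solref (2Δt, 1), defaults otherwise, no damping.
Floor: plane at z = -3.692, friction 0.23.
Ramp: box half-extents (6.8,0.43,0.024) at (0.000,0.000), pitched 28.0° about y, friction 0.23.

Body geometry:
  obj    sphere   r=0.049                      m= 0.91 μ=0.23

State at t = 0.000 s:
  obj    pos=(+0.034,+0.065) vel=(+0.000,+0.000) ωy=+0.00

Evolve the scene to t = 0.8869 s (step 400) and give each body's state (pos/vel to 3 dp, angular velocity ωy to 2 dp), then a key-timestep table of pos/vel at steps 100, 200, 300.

State at t = 0.8869 s:
  obj    pos=(+1.553,-0.743) vel=(+3.424,-1.821) ωy=+79.14

Key-timestep trajectory:
   step    t(s)  obj.x    obj.z    obj.vx   obj.vz 
    100  0.2217   +0.129  +0.014  +0.856  -0.455
    200  0.4435   +0.414  -0.137  +1.712  -0.910
    300  0.6652   +0.888  -0.390  +2.568  -1.366


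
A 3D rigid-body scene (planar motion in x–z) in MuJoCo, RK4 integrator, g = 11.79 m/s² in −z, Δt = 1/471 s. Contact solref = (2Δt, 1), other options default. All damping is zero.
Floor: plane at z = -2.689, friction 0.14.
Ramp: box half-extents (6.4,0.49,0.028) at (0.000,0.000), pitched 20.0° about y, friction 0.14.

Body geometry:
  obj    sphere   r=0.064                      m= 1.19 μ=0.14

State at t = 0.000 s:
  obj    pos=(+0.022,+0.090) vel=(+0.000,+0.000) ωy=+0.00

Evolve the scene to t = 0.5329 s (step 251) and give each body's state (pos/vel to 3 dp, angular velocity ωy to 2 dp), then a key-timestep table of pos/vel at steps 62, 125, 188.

State at t = 0.5329 s:
  obj    pos=(+0.406,-0.050) vel=(+1.442,-0.525) ωy=+23.98

Key-timestep trajectory:
   step    t(s)  obj.x    obj.z    obj.vx   obj.vz 
     62  0.1316   +0.045  +0.081  +0.356  -0.130
    125  0.2654   +0.117  +0.055  +0.718  -0.261
    188  0.3992   +0.238  +0.011  +1.080  -0.393


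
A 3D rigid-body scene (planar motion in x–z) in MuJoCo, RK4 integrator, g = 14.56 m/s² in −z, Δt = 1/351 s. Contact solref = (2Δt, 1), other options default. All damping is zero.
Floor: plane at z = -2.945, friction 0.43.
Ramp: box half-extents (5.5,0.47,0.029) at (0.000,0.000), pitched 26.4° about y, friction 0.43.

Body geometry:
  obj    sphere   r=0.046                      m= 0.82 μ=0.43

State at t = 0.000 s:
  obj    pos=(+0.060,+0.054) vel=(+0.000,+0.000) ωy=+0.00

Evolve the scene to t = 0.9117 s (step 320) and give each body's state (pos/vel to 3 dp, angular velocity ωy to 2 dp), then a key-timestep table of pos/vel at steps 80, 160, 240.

State at t = 0.9117 s:
  obj    pos=(+1.781,-0.801) vel=(+3.776,-1.875) ωy=+91.64

Key-timestep trajectory:
   step    t(s)  obj.x    obj.z    obj.vx   obj.vz 
     80  0.2279   +0.168  +0.001  +0.944  -0.469
    160  0.4558   +0.490  -0.160  +1.888  -0.937
    240  0.6838   +1.028  -0.427  +2.832  -1.406


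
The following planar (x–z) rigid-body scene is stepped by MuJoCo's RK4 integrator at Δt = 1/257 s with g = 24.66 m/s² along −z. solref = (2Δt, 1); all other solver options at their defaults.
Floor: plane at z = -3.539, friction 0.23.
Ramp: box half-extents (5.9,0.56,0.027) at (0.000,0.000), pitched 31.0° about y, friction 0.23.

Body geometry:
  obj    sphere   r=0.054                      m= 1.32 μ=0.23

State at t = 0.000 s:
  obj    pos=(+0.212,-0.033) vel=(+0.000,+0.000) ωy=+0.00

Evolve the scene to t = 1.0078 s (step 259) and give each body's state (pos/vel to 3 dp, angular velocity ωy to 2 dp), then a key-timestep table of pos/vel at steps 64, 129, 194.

State at t = 1.0078 s:
  obj    pos=(+4.161,-2.406) vel=(+7.837,-4.709) ωy=+169.27

Key-timestep trajectory:
   step    t(s)  obj.x    obj.z    obj.vx   obj.vz 
     64  0.2490   +0.453  -0.178  +1.937  -1.164
    129  0.5019   +1.192  -0.622  +3.904  -2.346
    194  0.7549   +2.428  -1.364  +5.871  -3.527


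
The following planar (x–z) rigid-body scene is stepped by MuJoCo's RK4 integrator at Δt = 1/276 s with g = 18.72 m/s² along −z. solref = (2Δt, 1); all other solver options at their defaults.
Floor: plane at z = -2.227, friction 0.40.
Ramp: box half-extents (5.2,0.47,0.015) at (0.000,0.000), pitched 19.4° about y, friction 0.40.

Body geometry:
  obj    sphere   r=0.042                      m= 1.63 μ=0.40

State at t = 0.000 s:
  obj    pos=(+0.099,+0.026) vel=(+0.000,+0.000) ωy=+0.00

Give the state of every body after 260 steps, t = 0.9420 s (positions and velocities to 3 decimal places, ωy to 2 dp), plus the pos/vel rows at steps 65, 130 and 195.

State at t = 0.9420 s:
  obj    pos=(+1.958,-0.629) vel=(+3.946,-1.390) ωy=+99.61

Key-timestep trajectory:
   step    t(s)  obj.x    obj.z    obj.vx   obj.vz 
     65  0.2355   +0.215  -0.015  +0.987  -0.347
    130  0.4710   +0.564  -0.138  +1.973  -0.695
    195  0.7065   +1.145  -0.343  +2.960  -1.042


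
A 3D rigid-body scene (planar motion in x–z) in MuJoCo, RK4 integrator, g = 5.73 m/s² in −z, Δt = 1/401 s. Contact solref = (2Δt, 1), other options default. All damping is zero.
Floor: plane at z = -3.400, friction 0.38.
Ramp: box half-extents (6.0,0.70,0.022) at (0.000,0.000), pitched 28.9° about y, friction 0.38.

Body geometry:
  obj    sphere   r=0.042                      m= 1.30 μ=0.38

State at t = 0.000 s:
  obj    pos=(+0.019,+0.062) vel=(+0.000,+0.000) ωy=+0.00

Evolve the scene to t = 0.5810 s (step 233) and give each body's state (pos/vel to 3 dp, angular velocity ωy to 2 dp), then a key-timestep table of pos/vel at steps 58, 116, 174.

State at t = 0.5810 s:
  obj    pos=(+0.312,-0.099) vel=(+1.006,-0.555) ωy=+27.36

Key-timestep trajectory:
   step    t(s)  obj.x    obj.z    obj.vx   obj.vz 
     58  0.1446   +0.037  +0.052  +0.250  -0.138
    116  0.2893   +0.092  +0.022  +0.501  -0.277
    174  0.4339   +0.182  -0.028  +0.751  -0.415


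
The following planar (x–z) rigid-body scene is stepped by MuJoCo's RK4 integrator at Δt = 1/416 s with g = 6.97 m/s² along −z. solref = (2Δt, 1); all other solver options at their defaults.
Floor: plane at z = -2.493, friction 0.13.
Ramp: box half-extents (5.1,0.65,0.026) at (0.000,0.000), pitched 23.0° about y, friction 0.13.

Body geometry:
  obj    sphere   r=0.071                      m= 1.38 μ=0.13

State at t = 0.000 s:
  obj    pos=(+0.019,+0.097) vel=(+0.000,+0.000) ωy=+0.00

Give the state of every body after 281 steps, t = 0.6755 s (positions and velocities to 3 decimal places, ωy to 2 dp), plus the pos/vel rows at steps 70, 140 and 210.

State at t = 0.6755 s:
  obj    pos=(+0.428,-0.076) vel=(+1.210,-0.513) ωy=+18.50

Key-timestep trajectory:
   step    t(s)  obj.x    obj.z    obj.vx   obj.vz 
     70  0.1683   +0.045  +0.086  +0.301  -0.128
    140  0.3365   +0.121  +0.054  +0.603  -0.256
    210  0.5048   +0.247  +0.000  +0.904  -0.384


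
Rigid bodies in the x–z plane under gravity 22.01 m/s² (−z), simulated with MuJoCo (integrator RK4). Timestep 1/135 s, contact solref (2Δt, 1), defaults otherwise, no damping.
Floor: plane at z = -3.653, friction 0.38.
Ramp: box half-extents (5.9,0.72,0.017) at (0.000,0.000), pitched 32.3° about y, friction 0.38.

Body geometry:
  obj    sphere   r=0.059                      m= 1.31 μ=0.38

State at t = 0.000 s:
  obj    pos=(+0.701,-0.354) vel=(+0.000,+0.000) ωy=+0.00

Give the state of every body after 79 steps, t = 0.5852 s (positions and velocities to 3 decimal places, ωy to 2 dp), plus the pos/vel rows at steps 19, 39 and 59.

State at t = 0.5852 s:
  obj    pos=(+1.917,-1.122) vel=(+4.155,-2.627) ωy=+83.29

Key-timestep trajectory:
   step    t(s)  obj.x    obj.z    obj.vx   obj.vz 
     19  0.1407   +0.772  -0.398  +1.000  -0.632
     39  0.2889   +0.998  -0.541  +2.051  -1.297
     59  0.4370   +1.380  -0.782  +3.103  -1.962


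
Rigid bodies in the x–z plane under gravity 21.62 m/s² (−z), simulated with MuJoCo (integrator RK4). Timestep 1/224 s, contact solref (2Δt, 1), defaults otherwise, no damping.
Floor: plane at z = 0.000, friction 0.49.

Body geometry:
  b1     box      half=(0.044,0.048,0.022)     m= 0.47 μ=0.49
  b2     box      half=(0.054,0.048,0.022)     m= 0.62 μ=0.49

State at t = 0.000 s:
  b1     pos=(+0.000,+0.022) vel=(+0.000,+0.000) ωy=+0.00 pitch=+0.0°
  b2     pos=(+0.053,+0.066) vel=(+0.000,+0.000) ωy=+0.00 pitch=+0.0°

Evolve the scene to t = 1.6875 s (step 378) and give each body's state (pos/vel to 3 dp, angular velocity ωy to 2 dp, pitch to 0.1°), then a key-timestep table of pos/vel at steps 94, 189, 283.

State at t = 1.6875 s:
  b1     pos=(-0.002,+0.022) vel=(-0.001,+0.000) ωy=+0.00 pitch=+0.0°
  b2     pos=(+0.065,+0.053) vel=(+0.000,-0.001) ωy=-0.02 pitch=+42.6°

Key-timestep trajectory:
   step    t(s)  b1.x    b1.z    b1.vx   b1.vz   b2.x    b2.z    b2.vx   b2.vz 
     94  0.4196   -0.001  +0.022  -0.001  +0.000   +0.065  +0.053  +0.000  -0.001
    189  0.8438   -0.001  +0.022  -0.001  +0.000   +0.065  +0.053  +0.000  -0.001
    283  1.2634   -0.001  +0.022  -0.001  +0.000   +0.065  +0.053  +0.000  -0.001


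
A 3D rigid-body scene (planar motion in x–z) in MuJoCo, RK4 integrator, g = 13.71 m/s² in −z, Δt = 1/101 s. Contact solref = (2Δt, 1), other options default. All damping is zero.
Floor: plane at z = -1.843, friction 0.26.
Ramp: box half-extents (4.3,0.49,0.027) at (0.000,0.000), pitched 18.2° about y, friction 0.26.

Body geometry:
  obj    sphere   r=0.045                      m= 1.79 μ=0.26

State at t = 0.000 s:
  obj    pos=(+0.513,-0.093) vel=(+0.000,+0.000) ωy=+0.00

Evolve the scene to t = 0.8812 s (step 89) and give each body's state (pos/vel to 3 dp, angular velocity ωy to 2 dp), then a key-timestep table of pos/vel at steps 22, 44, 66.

State at t = 0.8812 s:
  obj    pos=(+1.641,-0.464) vel=(+2.560,-0.842) ωy=+59.88

Key-timestep trajectory:
   step    t(s)  obj.x    obj.z    obj.vx   obj.vz 
     22  0.2178   +0.582  -0.116  +0.633  -0.208
     44  0.4356   +0.789  -0.184  +1.266  -0.416
     66  0.6535   +1.134  -0.297  +1.899  -0.624


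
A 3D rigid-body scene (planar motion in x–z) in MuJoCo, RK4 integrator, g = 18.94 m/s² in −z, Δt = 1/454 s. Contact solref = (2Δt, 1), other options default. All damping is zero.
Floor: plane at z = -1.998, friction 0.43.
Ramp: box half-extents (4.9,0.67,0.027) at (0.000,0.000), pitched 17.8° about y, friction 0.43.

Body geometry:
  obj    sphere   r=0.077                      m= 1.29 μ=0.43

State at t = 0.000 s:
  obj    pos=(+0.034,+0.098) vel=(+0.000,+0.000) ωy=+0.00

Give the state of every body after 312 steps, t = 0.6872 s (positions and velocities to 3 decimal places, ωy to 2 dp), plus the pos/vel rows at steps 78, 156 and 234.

State at t = 0.6872 s:
  obj    pos=(+0.964,-0.200) vel=(+2.706,-0.869) ωy=+36.91

Key-timestep trajectory:
   step    t(s)  obj.x    obj.z    obj.vx   obj.vz 
     78  0.1718   +0.092  +0.080  +0.677  -0.217
    156  0.3436   +0.267  +0.024  +1.353  -0.434
    234  0.5154   +0.557  -0.070  +2.030  -0.652


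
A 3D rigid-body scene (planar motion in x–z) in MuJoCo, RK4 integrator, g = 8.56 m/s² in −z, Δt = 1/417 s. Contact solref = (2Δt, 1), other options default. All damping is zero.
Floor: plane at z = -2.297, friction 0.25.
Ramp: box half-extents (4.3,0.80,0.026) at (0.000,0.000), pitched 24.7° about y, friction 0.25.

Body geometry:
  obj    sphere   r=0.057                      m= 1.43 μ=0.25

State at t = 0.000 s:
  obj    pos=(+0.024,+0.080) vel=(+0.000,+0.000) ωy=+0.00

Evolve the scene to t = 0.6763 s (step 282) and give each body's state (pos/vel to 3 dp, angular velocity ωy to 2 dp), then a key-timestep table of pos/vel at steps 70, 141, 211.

State at t = 0.6763 s:
  obj    pos=(+0.555,-0.164) vel=(+1.570,-0.722) ωy=+30.31

Key-timestep trajectory:
   step    t(s)  obj.x    obj.z    obj.vx   obj.vz 
     70  0.1679   +0.057  +0.065  +0.390  -0.179
    141  0.3381   +0.157  +0.019  +0.785  -0.361
    211  0.5060   +0.321  -0.056  +1.175  -0.540


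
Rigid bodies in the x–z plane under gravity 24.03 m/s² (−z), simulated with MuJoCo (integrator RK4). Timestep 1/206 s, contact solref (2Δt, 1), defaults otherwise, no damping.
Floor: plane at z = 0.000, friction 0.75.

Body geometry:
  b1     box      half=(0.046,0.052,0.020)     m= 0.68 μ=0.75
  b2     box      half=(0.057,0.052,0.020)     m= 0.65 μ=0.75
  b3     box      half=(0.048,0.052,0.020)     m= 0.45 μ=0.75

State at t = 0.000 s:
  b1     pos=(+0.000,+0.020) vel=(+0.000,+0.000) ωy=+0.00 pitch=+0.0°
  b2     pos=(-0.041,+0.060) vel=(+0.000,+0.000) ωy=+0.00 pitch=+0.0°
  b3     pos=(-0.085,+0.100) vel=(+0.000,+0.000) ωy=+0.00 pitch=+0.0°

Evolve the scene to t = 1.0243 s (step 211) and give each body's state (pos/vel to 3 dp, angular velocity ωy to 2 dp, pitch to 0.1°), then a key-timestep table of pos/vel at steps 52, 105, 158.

State at t = 1.0243 s:
  b1     pos=(+0.001,+0.020) vel=(+0.001,+0.000) ωy=+0.00 pitch=+0.0°
  b2     pos=(-0.058,+0.056) vel=(+0.001,-0.001) ωy=+0.05 pitch=-47.7°
  b3     pos=(-0.119,+0.049) vel=(+0.000,+0.000) ωy=+0.02 pitch=-46.8°

Key-timestep trajectory:
   step    t(s)  b1.x    b1.z    b1.vx   b1.vz   b2.x    b2.z    b2.vx   b2.vz   b3.x    b3.z    b3.vx   b3.vz 
     52  0.2524   +0.000  +0.020  +0.000  +0.000   -0.069  +0.060  +0.106  -0.014   -0.126  +0.051  +0.054  -0.011
    105  0.5097   +0.000  +0.020  +0.001  +0.000   -0.058  +0.056  +0.000  -0.001   -0.119  +0.049  +0.000  +0.000
    158  0.7670   +0.001  +0.020  +0.001  +0.000   -0.058  +0.056  +0.001  -0.001   -0.119  +0.049  +0.000  +0.000


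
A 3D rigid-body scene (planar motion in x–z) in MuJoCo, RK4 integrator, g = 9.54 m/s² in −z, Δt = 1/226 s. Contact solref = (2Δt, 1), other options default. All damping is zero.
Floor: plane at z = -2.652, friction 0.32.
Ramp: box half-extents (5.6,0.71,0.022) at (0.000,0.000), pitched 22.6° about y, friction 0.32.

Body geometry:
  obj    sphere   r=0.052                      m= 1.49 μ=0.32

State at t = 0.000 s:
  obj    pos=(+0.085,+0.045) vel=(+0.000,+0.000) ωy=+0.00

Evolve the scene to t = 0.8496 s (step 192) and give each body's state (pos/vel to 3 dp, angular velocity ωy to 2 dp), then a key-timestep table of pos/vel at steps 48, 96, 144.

State at t = 0.8496 s:
  obj    pos=(+0.957,-0.318) vel=(+2.054,-0.855) ωy=+42.78

Key-timestep trajectory:
   step    t(s)  obj.x    obj.z    obj.vx   obj.vz 
     48  0.2124   +0.140  +0.022  +0.514  -0.214
     96  0.4248   +0.303  -0.046  +1.027  -0.428
    144  0.6372   +0.576  -0.160  +1.540  -0.641


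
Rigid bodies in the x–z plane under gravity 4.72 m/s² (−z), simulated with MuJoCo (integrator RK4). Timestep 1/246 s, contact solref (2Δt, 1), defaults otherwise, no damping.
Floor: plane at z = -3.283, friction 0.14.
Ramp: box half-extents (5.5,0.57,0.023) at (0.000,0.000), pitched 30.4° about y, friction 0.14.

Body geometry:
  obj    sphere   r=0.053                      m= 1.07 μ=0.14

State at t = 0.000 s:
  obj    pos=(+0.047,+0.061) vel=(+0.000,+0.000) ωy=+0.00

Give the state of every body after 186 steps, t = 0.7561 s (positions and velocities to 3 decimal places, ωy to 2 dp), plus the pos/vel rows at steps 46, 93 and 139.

State at t = 0.7561 s:
  obj    pos=(+0.495,-0.202) vel=(+1.190,-0.686) ωy=+20.40

Key-timestep trajectory:
   step    t(s)  obj.x    obj.z    obj.vx   obj.vz 
     46  0.1870   +0.074  +0.045  +0.292  -0.176
     93  0.3780   +0.159  -0.005  +0.593  -0.347
    139  0.5650   +0.297  -0.086  +0.888  -0.516
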